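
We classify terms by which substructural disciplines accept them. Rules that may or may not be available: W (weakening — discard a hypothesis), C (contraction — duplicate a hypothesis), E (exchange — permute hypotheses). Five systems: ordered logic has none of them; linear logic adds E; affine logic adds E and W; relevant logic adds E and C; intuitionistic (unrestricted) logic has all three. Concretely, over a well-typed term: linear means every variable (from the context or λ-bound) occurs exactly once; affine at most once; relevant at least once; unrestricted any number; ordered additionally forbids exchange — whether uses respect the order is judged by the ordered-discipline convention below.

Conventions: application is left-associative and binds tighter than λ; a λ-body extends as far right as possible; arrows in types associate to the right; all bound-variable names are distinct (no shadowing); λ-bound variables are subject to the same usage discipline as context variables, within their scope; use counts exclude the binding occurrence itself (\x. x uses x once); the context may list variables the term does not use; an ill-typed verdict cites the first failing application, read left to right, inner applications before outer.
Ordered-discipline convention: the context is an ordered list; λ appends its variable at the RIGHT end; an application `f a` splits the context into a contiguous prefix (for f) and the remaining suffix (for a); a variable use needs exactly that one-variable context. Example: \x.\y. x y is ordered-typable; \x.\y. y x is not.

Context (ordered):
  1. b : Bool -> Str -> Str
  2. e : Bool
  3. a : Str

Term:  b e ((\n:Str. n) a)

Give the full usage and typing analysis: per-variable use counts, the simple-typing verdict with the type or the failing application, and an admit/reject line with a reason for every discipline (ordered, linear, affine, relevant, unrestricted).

use counts: b=1, e=1, a=1, n (λ-bound)=1
left-to-right use order: b, e, n, a
typing: ✓ — Str
ordered: ✓, b, e, a, n once each; derivable with no W/C/E
linear: ✓, b, e, a, n: one use apiece
affine: ✓, none of b, e, a, n used more than once
relevant: ✓, every one of b, e, a, n appears
unrestricted: ✓, typability at Str is all that's needed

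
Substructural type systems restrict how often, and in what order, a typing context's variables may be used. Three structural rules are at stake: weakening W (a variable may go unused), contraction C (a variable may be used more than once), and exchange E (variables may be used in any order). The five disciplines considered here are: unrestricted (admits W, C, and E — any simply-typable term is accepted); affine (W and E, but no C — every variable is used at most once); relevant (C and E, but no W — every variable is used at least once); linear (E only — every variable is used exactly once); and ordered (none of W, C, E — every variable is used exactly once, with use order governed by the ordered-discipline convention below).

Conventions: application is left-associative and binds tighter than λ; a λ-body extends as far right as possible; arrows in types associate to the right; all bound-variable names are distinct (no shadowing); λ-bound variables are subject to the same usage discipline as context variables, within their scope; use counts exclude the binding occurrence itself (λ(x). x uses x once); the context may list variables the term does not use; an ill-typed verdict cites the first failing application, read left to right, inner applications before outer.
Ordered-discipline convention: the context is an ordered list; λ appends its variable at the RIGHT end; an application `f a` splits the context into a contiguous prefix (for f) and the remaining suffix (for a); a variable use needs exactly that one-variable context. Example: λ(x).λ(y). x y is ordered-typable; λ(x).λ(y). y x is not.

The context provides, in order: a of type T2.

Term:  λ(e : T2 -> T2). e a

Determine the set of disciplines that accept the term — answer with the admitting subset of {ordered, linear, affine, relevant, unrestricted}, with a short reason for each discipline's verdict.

admitting disciplines: linear, affine, relevant, unrestricted
variable uses: a: 1; e (λ-bound): 1
left-to-right use order: e, a
typing: ✓ — (T2 -> T2) -> T2
ordered ✗ (needs exchange: uses follow e, a)
linear ✓ (single use per variable (a, e))
affine ✓ (a, e: no repeats, contraction unneeded)
relevant ✓ (a, e: all used, weakening unneeded)
unrestricted ✓ (simply typable at (T2 -> T2) -> T2; W, C, E all held)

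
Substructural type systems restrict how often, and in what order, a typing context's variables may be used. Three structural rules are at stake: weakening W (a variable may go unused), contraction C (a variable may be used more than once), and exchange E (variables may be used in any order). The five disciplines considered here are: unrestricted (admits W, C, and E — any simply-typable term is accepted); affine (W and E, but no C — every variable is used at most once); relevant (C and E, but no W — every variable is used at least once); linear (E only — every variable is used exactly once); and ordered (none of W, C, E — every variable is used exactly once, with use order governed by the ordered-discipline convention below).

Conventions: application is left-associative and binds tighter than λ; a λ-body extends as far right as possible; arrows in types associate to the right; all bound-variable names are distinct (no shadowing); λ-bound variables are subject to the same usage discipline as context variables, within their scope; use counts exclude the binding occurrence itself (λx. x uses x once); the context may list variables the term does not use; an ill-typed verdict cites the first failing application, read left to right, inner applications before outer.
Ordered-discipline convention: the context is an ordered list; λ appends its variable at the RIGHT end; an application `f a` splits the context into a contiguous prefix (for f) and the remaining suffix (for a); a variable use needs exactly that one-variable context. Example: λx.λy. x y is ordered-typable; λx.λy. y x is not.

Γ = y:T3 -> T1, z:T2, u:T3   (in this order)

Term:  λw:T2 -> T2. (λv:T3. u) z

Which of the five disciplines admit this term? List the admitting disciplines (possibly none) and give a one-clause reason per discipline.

admitting disciplines: none
counts: y: 0, z: 1, u: 1, w (bound): 0, v (bound): 0
left-to-right use order: u, z
typing: ill-typed: an argument T2 mismatches the expected T3
ordered ✗ (the type mismatch rejects it)
linear ✗ (not simply typable)
affine ✗ (fails simple typing)
relevant ✗ (a type mismatch blocks all five)
unrestricted ✗ (the type mismatch rejects it)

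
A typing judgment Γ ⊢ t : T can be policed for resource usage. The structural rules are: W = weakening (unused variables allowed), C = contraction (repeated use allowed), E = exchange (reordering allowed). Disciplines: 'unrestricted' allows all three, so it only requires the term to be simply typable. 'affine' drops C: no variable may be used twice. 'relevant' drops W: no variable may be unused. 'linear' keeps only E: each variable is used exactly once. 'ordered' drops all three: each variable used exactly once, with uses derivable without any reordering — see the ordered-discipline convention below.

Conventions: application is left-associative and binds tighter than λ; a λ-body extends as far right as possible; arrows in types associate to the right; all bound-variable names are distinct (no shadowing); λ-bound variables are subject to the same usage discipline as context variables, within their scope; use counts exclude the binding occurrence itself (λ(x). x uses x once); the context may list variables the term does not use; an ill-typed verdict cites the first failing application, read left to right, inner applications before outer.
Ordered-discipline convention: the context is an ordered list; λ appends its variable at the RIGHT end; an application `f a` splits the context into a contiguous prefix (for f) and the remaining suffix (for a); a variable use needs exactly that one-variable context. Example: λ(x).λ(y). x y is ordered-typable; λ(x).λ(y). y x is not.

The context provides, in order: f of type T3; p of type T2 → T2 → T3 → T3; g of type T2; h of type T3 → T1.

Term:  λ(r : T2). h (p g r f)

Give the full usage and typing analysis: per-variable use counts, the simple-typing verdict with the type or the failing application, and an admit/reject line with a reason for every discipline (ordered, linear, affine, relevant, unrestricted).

use counts: f: 1, p: 1, g: 1, h: 1, r (λ-bound): 1
order of uses: h, p, g, r, f
typing: ✓ — T2 → T1
ordered: ✗, no contiguous prefix/suffix split fits h, p, g, r, f
linear: ✓, each of f, p, g, h, r used exactly once
affine: ✓, f, p, g, h, r: no repeats, contraction unneeded
relevant: ✓, every one of f, p, g, h, r appears
unrestricted: ✓, typability at T2 → T1 is all that's needed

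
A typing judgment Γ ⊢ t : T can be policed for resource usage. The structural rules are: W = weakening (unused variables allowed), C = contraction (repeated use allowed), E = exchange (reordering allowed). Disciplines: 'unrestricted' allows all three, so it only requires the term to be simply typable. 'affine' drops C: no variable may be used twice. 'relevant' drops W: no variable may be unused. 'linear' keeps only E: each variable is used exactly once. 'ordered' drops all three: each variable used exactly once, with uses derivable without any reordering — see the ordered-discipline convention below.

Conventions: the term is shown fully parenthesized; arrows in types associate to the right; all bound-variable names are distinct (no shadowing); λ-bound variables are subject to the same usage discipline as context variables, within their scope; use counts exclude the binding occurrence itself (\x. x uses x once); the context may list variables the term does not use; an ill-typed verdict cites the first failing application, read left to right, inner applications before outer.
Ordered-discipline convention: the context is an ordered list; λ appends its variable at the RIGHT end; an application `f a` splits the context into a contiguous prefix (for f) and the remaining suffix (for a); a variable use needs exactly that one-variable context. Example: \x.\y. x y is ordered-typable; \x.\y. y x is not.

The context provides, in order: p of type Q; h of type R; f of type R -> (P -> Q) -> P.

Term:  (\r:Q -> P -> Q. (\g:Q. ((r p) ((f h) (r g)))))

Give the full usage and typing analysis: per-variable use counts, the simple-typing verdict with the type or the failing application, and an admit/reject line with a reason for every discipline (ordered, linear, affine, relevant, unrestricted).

counts: p: 1×; h: 1×; f: 1×; r (bound): 2×; g (bound): 1×
uses in reading order: r, p, f, h, r, g
typing: the term checks, with type (Q -> P -> Q) -> Q -> Q
ordered ✗ (uses contraction: r ×2)
linear ✗ (uses contraction: r ×2)
affine ✗ (uses contraction: r ×2)
relevant ✓ (p, h, f, r, g: all used, weakening unneeded)
unrestricted ✓ (typability at (Q -> P -> Q) -> Q -> Q is all that's needed)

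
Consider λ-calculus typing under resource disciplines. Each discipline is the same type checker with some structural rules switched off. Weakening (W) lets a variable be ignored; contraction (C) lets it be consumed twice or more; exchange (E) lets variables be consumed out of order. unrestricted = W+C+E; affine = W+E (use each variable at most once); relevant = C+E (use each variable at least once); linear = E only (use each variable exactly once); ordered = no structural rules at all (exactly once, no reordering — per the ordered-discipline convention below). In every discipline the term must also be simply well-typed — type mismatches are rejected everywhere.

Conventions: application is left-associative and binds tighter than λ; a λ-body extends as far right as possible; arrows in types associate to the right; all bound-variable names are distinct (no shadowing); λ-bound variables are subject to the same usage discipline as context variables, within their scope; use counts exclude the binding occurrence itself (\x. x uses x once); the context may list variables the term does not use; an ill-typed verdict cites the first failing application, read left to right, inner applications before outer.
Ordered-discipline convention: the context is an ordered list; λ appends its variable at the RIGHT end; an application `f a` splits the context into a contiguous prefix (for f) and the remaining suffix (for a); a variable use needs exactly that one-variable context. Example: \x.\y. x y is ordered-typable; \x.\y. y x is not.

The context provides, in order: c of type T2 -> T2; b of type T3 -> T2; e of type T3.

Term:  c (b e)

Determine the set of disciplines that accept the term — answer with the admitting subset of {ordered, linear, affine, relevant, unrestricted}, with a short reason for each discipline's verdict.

admitted in: ordered, linear, affine, relevant, unrestricted
usage: c ×1, b ×1, e ×1
left-to-right use order: c, b, e
typing: ✓ — T2
ordered: ✓, single-use (c, b, e), ordered derivation ok
linear: ✓, c, b, e: one use apiece
affine: ✓, none of c, b, e used more than once
relevant: ✓, none of c, b, e goes unused
unrestricted: ✓, well-typed at T2; no restrictions here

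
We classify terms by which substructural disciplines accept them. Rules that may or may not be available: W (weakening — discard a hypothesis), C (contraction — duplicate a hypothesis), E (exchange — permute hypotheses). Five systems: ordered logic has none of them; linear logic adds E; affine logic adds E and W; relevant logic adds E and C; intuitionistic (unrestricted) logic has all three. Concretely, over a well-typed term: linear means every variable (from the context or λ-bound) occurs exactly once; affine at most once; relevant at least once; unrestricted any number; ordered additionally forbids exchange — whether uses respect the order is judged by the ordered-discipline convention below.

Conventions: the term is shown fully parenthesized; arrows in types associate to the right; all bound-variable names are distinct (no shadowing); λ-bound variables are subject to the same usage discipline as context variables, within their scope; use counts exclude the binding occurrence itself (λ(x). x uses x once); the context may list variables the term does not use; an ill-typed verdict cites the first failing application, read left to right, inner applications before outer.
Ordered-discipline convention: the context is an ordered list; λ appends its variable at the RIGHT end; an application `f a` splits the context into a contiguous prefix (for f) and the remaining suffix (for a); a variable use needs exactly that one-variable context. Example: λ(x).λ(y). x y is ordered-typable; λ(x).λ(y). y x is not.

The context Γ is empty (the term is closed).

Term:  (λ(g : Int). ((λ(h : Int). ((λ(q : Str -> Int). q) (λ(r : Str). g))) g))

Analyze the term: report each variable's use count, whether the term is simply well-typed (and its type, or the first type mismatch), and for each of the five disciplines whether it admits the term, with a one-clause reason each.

variable uses: g (λ-bound): 2×, h (λ-bound): 0×, q (λ-bound): 1×, r (λ-bound): 0×
use order (left to right): q, g, g
typing: the term checks, with type Int -> Str -> Int
ordered: ✗, uses contraction: g ×2; needs weakening: h, r unused
linear: ✗, uses contraction: g ×2; needs weakening: h, r unused
affine: ✗, uses contraction: g ×2
relevant: ✗, needs weakening: h, r unused
unrestricted: ✓, well-typed at Int -> Str -> Int; no restrictions here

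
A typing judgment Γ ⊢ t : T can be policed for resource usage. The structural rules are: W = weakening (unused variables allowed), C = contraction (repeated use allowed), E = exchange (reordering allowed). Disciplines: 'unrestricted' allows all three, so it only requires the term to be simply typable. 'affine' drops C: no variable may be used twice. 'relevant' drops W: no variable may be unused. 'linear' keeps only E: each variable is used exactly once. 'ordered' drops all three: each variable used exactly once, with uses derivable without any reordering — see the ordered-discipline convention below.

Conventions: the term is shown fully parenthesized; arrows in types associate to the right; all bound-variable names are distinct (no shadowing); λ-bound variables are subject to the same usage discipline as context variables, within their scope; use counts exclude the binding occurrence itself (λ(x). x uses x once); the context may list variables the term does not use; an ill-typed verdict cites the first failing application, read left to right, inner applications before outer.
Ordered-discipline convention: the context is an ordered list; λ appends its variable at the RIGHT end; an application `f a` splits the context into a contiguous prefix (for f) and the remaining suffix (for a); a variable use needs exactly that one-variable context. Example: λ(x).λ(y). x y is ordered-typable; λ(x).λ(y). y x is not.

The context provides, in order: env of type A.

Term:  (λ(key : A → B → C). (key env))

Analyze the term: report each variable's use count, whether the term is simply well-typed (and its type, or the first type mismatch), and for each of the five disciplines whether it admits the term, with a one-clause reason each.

usage: env: 1×; key (bound): 1×
order of uses: key, env
typing: well-typed at (A → B → C) → B → C
ordered ✗ (needs exchange: uses follow key, env)
linear ✓ (exactly-once usage across env, key)
affine ✓ (none of env, key used more than once)
relevant ✓ (env, key: all used, weakening unneeded)
unrestricted ✓ (well-typed at (A → B → C) → B → C; no restrictions here)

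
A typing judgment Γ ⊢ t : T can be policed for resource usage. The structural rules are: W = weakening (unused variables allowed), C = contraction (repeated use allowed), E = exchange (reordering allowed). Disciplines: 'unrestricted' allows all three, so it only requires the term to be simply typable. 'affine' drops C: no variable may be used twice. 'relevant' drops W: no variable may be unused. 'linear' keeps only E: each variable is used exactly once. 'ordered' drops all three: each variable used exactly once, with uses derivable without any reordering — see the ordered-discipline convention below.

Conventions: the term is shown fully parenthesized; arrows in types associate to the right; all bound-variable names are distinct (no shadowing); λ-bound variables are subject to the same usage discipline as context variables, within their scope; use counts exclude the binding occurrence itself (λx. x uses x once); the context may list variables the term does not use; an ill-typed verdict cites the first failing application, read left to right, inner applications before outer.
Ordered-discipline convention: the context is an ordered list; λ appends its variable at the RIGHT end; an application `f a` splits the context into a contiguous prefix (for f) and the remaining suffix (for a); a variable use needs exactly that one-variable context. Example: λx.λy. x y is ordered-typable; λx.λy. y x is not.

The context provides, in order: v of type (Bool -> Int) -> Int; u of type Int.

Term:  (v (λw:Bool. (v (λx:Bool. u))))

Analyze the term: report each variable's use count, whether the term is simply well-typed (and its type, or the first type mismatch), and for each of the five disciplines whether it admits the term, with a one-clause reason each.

use counts: v ×2; u ×1; w (λ-bound) ×0; x (λ-bound) ×0
use order (left to right): v, v, u
typing: well-typed — term : Int
ordered ✗ (needs contraction — v ×2; w, x left unused)
linear ✗ (needs contraction — v ×2; w, x left unused)
affine ✗ (needs contraction — v ×2)
relevant ✗ (w, x left unused)
unrestricted ✓ (type-checks (Int) and nothing is barred)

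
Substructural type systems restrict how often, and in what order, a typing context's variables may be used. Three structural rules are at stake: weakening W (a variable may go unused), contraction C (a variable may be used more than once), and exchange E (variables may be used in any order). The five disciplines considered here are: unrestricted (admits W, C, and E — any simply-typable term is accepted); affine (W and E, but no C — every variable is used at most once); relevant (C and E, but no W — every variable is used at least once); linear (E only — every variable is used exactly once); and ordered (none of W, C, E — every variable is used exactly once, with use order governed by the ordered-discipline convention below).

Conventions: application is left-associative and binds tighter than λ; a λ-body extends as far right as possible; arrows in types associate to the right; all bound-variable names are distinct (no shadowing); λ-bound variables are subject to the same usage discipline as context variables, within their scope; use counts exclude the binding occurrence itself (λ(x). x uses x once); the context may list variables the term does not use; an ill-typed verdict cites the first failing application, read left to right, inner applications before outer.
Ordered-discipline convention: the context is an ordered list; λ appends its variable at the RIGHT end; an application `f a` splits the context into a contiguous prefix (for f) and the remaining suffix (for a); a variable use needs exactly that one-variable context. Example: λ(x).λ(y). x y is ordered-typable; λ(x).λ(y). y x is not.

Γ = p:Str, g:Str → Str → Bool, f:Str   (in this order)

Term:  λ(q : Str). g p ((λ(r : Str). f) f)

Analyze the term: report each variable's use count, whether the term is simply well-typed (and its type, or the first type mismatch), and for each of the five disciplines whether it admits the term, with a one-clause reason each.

counts: p: 1; g: 1; f: 2; q (λ-bound): 0; r (λ-bound): 0
left-to-right use order: g, p, f, f
typing: well-typed — term : Str → Bool
ordered: ✗ — repeated use of f ×2; q, r left unused
linear: ✗ — repeated use of f ×2; q, r left unused
affine: ✗ — repeated use of f ×2
relevant: ✗ — q, r left unused
unrestricted: ✓ — simply typable at Str → Bool; W, C, E all held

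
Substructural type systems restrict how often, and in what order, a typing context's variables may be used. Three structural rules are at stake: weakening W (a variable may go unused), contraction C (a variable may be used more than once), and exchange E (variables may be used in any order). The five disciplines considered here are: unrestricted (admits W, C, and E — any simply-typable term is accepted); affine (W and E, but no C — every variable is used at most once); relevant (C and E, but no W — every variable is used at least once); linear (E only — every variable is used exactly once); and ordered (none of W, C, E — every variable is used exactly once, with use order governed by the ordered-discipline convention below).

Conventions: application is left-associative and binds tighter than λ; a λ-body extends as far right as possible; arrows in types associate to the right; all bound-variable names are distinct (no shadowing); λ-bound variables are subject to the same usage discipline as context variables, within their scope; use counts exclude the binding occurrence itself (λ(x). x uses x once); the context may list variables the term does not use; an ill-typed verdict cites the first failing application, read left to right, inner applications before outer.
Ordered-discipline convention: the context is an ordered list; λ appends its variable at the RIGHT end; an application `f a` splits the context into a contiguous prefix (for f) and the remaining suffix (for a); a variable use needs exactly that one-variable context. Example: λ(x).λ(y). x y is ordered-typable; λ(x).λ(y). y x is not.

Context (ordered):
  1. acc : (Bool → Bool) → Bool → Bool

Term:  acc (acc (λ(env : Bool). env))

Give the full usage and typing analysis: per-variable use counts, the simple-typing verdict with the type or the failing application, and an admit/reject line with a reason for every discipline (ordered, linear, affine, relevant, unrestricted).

variable uses: acc: 2, env (bound): 1
uses in reading order: acc, acc, env
typing: well-typed — term : Bool → Bool
ordered: ✗ — needs contraction — acc ×2
linear: ✗ — needs contraction — acc ×2
affine: ✗ — needs contraction — acc ×2
relevant: ✓ — at least one use each (acc, env)
unrestricted: ✓ — well-typed at Bool → Bool; no restrictions here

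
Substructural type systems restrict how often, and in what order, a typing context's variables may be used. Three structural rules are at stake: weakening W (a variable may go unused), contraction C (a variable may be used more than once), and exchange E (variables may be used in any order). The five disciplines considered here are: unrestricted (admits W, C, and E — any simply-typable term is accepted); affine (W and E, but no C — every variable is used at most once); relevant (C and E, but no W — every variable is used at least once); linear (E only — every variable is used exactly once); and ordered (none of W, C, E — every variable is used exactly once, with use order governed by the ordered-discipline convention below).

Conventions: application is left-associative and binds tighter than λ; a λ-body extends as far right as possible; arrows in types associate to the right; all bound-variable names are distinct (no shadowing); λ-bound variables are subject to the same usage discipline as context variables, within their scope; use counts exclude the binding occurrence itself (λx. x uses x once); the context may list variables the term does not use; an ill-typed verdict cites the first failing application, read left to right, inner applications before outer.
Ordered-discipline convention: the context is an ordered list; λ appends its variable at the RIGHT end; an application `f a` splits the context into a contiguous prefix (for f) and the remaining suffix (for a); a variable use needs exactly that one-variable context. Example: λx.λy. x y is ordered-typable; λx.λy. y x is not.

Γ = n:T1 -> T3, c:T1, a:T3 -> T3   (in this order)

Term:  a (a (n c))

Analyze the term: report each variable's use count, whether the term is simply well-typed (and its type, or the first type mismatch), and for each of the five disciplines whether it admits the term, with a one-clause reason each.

use counts: n: 1×, c: 1×, a: 2×
use order (left to right): a, a, n, c
typing: well-typed — term : T3
ordered ✗ (uses contraction: a ×2)
linear ✗ (uses contraction: a ×2)
affine ✗ (uses contraction: a ×2)
relevant ✓ (none of n, c, a goes unused)
unrestricted ✓ (typability at T3 is all that's needed)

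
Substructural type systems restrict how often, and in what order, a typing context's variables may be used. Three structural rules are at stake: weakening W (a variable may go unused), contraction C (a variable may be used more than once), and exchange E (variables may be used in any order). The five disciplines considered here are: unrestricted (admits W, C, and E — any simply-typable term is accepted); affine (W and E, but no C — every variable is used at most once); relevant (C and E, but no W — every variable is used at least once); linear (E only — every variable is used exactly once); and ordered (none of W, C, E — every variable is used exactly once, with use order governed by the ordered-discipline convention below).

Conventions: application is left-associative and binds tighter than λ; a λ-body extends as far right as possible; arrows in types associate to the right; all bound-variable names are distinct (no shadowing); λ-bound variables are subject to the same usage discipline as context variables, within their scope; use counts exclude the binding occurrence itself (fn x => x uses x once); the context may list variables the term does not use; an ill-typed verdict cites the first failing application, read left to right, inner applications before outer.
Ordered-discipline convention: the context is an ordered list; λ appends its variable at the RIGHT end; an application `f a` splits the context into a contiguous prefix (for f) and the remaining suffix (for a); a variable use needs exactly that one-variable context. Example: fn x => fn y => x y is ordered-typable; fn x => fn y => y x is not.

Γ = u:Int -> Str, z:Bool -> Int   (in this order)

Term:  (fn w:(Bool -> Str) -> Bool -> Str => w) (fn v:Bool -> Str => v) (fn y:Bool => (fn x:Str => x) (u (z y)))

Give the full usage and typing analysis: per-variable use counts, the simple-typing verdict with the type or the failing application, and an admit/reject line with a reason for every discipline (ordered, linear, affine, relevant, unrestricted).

counts: u ×1, z ×1, w (bound) ×1, v (bound) ×1, y (bound) ×1, x (bound) ×1
order of uses: w, v, x, u, z, y
typing: well-typed — term : Bool -> Str
ordered ✓ (single-use (u, z, w, v, y, x), ordered derivation ok)
linear ✓ (each of u, z, w, v, y, x used exactly once)
affine ✓ (u, z, w, v, y, x: no repeats, contraction unneeded)
relevant ✓ (u, z, w, v, y, x: all used, weakening unneeded)
unrestricted ✓ (typability at Bool -> Str is all that's needed)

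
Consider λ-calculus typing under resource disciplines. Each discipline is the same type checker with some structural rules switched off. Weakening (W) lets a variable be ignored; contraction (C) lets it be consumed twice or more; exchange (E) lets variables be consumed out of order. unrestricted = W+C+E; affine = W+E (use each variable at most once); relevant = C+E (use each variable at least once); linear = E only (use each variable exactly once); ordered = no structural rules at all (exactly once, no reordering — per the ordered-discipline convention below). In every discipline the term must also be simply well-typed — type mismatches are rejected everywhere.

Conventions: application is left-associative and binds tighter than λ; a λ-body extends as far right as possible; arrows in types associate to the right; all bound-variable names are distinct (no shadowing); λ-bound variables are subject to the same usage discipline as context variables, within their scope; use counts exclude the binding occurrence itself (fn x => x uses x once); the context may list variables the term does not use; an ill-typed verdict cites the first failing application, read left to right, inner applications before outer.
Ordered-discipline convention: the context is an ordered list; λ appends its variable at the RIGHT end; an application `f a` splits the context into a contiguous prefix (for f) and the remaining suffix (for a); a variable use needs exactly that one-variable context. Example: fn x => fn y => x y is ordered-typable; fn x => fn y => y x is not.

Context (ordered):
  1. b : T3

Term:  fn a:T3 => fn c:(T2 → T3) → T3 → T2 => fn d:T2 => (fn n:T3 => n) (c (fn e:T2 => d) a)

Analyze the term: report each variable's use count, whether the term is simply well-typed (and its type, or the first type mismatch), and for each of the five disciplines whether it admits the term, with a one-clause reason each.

use counts: b: 0×, a (λ-bound): 1×, c (λ-bound): 1×, d (λ-bound): 1×, n (λ-bound): 1×, e (λ-bound): 0×
order of uses: n, c, d, a
typing: ill-typed: argument of type T2 → T2 where T2 → T3 is required
ordered: ✗, the type mismatch rejects it
linear: ✗, not simply typable
affine: ✗, fails simple typing
relevant: ✗, a type mismatch blocks all five
unrestricted: ✗, the type mismatch rejects it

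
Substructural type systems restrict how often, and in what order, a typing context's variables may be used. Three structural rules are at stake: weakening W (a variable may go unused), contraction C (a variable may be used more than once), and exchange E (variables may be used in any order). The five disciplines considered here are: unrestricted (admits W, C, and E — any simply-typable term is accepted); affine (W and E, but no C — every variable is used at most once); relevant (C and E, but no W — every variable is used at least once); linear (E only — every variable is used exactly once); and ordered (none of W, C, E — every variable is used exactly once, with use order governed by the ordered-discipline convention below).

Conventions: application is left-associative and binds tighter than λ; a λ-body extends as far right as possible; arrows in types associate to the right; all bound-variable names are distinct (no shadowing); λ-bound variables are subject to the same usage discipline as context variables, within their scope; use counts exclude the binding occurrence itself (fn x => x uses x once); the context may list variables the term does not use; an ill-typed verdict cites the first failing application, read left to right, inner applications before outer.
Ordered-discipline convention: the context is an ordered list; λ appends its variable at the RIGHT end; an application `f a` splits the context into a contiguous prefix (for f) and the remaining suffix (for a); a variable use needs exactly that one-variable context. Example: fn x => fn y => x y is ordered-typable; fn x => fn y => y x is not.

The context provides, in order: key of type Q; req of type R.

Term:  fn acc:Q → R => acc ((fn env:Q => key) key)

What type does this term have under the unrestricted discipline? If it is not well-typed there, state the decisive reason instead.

term : (Q → R) → R
counts: key: 2, req: 0, acc (λ-bound): 1, env (λ-bound): 0
order of uses: acc, key, key
typing: well-typed — term : (Q → R) → R
all disciplines: ordered ✗ · linear ✗ · affine ✗ · relevant ✗ · unrestricted ✓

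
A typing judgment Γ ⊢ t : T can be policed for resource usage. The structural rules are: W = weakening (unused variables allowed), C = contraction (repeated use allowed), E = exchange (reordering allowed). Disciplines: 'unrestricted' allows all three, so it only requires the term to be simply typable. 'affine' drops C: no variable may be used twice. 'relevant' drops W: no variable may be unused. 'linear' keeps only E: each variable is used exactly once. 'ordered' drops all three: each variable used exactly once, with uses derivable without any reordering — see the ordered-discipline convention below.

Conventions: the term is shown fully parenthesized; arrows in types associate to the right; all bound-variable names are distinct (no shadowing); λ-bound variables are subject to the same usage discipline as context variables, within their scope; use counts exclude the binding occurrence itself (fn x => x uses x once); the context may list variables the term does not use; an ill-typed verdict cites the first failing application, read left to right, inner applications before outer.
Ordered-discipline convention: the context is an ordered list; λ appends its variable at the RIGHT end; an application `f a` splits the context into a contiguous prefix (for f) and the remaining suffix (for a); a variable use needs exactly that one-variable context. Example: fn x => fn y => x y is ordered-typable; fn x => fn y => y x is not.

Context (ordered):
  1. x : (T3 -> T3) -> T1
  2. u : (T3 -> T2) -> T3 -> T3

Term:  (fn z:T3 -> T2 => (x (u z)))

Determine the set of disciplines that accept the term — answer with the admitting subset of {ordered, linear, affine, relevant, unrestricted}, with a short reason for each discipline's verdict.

admitting disciplines: ordered, linear, affine, relevant, unrestricted
variable uses: x: 1, u: 1, z [bound]: 1
order of uses: x, u, z
typing: the term checks, with type (T3 -> T2) -> T1
ordered: ✓, one use each (x, u, z); ordered split holds
linear: ✓, x, u, z: one use apiece
affine: ✓, none of x, u, z used more than once
relevant: ✓, none of x, u, z goes unused
unrestricted: ✓, type-checks ((T3 -> T2) -> T1) and nothing is barred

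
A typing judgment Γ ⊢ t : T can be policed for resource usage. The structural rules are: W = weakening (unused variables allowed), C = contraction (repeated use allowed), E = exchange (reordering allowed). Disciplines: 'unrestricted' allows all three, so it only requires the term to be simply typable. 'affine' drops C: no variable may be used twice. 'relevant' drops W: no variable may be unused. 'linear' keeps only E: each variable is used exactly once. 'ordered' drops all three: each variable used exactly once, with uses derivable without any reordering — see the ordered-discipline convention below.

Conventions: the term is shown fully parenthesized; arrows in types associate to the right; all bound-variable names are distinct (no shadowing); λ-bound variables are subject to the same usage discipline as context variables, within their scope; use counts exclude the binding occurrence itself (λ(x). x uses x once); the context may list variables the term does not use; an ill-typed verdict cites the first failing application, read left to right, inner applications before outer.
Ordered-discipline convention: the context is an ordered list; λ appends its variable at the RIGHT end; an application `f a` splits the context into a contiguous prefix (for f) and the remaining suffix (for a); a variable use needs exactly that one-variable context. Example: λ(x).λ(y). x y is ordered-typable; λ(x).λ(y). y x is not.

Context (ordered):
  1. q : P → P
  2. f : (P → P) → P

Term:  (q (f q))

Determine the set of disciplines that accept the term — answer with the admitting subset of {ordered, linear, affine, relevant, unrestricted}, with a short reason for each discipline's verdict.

accepted by: relevant, unrestricted
use counts: q: 2×; f: 1×
order of uses: q, f, q
typing: well-typed — term : P
ordered ✗ (repeated use of q ×2)
linear ✗ (repeated use of q ×2)
affine ✗ (repeated use of q ×2)
relevant ✓ (q, f: all used, weakening unneeded)
unrestricted ✓ (typability at P is all that's needed)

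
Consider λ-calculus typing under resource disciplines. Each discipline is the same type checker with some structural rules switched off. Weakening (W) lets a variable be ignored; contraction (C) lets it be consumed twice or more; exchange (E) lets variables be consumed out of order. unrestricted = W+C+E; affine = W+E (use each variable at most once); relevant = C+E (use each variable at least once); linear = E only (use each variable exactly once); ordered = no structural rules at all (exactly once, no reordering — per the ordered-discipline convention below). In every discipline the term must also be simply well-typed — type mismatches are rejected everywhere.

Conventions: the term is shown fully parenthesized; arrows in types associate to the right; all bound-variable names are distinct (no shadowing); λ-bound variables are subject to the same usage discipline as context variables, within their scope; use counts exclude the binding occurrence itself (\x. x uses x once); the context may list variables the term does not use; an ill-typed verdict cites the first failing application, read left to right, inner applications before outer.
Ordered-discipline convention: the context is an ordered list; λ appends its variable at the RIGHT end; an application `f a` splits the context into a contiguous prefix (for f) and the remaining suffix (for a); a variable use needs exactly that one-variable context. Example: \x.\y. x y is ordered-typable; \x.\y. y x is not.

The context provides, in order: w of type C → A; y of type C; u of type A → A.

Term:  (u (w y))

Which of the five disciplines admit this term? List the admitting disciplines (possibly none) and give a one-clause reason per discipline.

admitted by: linear, affine, relevant, unrestricted
usage: w: 1, y: 1, u: 1
left-to-right use order: u, w, y
typing: the term checks, with type A
ordered: ✗, use order u, w, y needs exchange
linear: ✓, single use per variable (w, y, u)
affine: ✓, no duplicate uses among w, y, u
relevant: ✓, w, y, u: all used, weakening unneeded
unrestricted: ✓, simply typable at A; W, C, E all held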